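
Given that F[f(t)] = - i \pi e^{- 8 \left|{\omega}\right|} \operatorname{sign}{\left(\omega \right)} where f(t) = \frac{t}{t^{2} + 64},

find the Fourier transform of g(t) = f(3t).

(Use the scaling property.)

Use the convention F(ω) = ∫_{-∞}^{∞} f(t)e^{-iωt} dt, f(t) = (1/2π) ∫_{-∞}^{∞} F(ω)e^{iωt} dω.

F[g](ω) = - \frac{i \pi e^{- \frac{8 \left|{\omega}\right|}{3}} \operatorname{sign}{\left(\omega \right)}}{3}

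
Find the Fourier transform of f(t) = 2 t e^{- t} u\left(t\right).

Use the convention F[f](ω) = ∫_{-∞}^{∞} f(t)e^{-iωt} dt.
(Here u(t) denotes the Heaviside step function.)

F(ω) = \frac{2}{\left(i \omega + 1\right)^{2}}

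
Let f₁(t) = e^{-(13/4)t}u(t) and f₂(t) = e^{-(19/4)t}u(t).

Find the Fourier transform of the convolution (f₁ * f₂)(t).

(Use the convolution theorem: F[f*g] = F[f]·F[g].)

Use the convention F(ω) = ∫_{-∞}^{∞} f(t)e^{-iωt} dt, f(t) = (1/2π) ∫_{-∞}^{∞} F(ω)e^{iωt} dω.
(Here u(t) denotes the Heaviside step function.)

F[f₁*f₂](ω) = \frac{16}{- 16 \omega^{2} + 128 i \omega + 247}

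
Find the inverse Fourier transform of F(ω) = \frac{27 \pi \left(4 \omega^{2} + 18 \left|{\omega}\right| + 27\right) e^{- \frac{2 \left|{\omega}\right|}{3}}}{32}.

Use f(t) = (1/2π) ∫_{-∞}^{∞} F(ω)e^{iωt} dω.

f(t) = \frac{8}{\left(t^{2} + \frac{4}{9}\right)^{3}}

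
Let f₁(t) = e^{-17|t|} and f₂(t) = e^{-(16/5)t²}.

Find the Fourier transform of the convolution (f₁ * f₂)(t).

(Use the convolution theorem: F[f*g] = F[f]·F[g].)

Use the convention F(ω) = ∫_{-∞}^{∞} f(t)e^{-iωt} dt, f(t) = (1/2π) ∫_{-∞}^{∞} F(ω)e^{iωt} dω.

F[f₁*f₂](ω) = \frac{17 \sqrt{5} \sqrt{\pi} e^{- \frac{5 \omega^{2}}{64}}}{2 \left(\omega^{2} + 289\right)}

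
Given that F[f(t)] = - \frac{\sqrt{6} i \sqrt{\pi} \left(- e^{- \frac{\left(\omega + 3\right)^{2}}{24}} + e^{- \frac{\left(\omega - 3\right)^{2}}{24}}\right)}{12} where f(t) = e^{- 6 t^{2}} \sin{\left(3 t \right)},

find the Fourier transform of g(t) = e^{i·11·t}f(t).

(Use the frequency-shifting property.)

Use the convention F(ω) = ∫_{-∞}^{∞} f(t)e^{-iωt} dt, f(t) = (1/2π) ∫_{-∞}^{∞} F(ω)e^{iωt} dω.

F[g](ω) = \frac{\sqrt{6} i \sqrt{\pi} e^{- \frac{\left(\omega - 8\right)^{2}}{24}}}{12} - \frac{\sqrt{6} i \sqrt{\pi} e^{- \frac{\left(\omega - 14\right)^{2}}{24}}}{12}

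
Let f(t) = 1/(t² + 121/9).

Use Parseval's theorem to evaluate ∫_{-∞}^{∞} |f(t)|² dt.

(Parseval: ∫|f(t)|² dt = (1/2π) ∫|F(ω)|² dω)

∫|f(t)|² dt = \frac{27 \pi}{2662}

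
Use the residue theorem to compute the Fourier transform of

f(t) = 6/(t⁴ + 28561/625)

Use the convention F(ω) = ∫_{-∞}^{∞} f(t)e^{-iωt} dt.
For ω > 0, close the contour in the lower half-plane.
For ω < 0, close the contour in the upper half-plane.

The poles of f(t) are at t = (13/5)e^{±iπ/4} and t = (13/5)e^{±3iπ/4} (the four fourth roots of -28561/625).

Let g(z) = f(z)e^{-iωz}; for large |z| the factor e^{-iωz} decays in the lower half-plane when ω > 0 and in the upper half-plane when ω < 0.

Case ω > 0 (lower half-plane, clockwise contour ⇒ F(ω) = -2πi·ΣRes):
  Res_{z = - \frac{13 \sqrt{2}}{10} - \frac{13 \sqrt{2} i}{10}} g(z) = \frac{375 \sqrt{2} i \left(1 - i\right) e^{\frac{13 \sqrt{2} \omega \left(-1 + i\right)}{10}}}{8788}
  Res_{z = \frac{13 \sqrt{2}}{10} - \frac{13 \sqrt{2} i}{10}} g(z) = \frac{375 \sqrt{2} i \left(1 + i\right) e^{- \frac{13 \sqrt{2} \omega \left(1 + i\right)}{10}}}{8788}
  F(ω) = -2πi·ΣRes = \frac{375 \sqrt{2} \pi \left(1 - i\right) \left(e^{\frac{13 \sqrt{2} i \omega}{5}} + i\right) e^{- \frac{13 \sqrt{2} \omega \left(1 + i\right)}{10}}}{4394} = \frac{750 \pi e^{- \frac{13 \sqrt{2} \omega}{10}} \sin{\left(\frac{13 \sqrt{2} \omega}{10} + \frac{\pi}{4} \right)}}{2197}

Case ω < 0 (upper half-plane, counterclockwise contour ⇒ F(ω) = +2πi·ΣRes):
  Res_{z = \frac{13 \sqrt{2}}{10} + \frac{13 \sqrt{2} i}{10}} g(z) = \frac{375 \sqrt{2} i \left(-1 + i\right) e^{\frac{13 \sqrt{2} \omega \left(1 - i\right)}{10}}}{8788}
  Res_{z = - \frac{13 \sqrt{2}}{10} + \frac{13 \sqrt{2} i}{10}} g(z) = \frac{375 \sqrt{2} \left(1 - i\right) e^{\frac{13 \sqrt{2} \omega \left(1 + i\right)}{10}}}{8788}
  F(ω) = 2πi·ΣRes = - \frac{375 \sqrt{2} i \pi \left(i \left(1 - i\right) e^{\frac{13 \sqrt{2} \omega \left(1 - i\right)}{10}} - \left(1 - i\right) e^{\frac{13 \sqrt{2} \omega \left(1 + i\right)}{10}}\right)}{4394} = \frac{750 \pi e^{\frac{13 \sqrt{2} \omega}{10}} \cos{\left(\frac{13 \sqrt{2} \omega}{10} + \frac{\pi}{4} \right)}}{2197}

Both cases combine into a single formula in |ω|:

F(ω) = \frac{750 \pi e^{- \frac{13 \sqrt{2} \left|{\omega}\right|}{10}} \sin{\left(\frac{13 \sqrt{2} \left|{\omega}\right|}{10} + \frac{\pi}{4} \right)}}{2197}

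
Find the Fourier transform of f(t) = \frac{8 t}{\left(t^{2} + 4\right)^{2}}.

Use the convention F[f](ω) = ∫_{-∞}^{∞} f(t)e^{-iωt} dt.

F(ω) = - 2 i \pi \omega e^{- 2 \left|{\omega}\right|}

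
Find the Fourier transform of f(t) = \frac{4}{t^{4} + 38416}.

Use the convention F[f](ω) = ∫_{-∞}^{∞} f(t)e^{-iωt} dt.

F(ω) = \frac{\pi e^{- 7 \sqrt{2} \left|{\omega}\right|} \sin{\left(7 \sqrt{2} \left|{\omega}\right| + \frac{\pi}{4} \right)}}{686}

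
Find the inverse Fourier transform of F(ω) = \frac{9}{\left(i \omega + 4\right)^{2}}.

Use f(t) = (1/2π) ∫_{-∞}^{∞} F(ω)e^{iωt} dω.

f(t) = 9 t e^{- 4 t} u\left(t\right)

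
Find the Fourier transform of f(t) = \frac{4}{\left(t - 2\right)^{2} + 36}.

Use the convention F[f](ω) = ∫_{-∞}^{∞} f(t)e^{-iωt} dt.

F(ω) = \frac{2 \pi e^{- 2 i \omega - 6 \left|{\omega}\right|}}{3}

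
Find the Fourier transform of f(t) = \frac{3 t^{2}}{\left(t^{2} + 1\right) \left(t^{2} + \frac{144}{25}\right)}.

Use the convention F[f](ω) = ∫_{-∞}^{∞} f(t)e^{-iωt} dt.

F(ω) = - \frac{75 \pi e^{- \left|{\omega}\right|}}{119} + \frac{180 \pi e^{- \frac{12 \left|{\omega}\right|}{5}}}{119}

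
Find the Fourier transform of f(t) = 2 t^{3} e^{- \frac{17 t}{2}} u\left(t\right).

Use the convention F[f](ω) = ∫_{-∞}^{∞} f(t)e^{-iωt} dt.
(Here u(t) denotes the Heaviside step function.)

F(ω) = \frac{192}{\left(2 i \omega + 17\right)^{4}}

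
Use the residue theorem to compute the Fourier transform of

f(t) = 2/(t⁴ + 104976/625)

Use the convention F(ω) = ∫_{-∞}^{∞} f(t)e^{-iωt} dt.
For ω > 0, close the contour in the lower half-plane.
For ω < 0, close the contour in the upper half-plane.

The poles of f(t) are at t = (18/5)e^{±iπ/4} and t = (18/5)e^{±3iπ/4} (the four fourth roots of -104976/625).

Let g(z) = f(z)e^{-iωz}; for large |z| the factor e^{-iωz} decays in the lower half-plane when ω > 0 and in the upper half-plane when ω < 0.

Case ω > 0 (lower half-plane, clockwise contour ⇒ F(ω) = -2πi·ΣRes):
  Res_{z = - \frac{9 \sqrt{2}}{5} - \frac{9 \sqrt{2} i}{5}} g(z) = \frac{125 \sqrt{2} i \left(1 - i\right) e^{\frac{9 \sqrt{2} \omega \left(-1 + i\right)}{5}}}{23328}
  Res_{z = \frac{9 \sqrt{2}}{5} - \frac{9 \sqrt{2} i}{5}} g(z) = \frac{125 \sqrt{2} i \left(1 + i\right) e^{- \frac{9 \sqrt{2} \omega \left(1 + i\right)}{5}}}{23328}
  F(ω) = -2πi·ΣRes = \frac{125 \sqrt{2} \pi \left(1 - i\right) \left(e^{\frac{18 \sqrt{2} i \omega}{5}} + i\right) e^{- \frac{9 \sqrt{2} \omega \left(1 + i\right)}{5}}}{11664} = \frac{125 \pi e^{- \frac{9 \sqrt{2} \omega}{5}} \sin{\left(\frac{9 \sqrt{2} \omega}{5} + \frac{\pi}{4} \right)}}{2916}

Case ω < 0 (upper half-plane, counterclockwise contour ⇒ F(ω) = +2πi·ΣRes):
  Res_{z = \frac{9 \sqrt{2}}{5} + \frac{9 \sqrt{2} i}{5}} g(z) = \frac{125 \sqrt{2} i \left(-1 + i\right) e^{\frac{9 \sqrt{2} \omega \left(1 - i\right)}{5}}}{23328}
  Res_{z = - \frac{9 \sqrt{2}}{5} + \frac{9 \sqrt{2} i}{5}} g(z) = \frac{125 \sqrt{2} \left(1 - i\right) e^{\frac{9 \sqrt{2} \omega \left(1 + i\right)}{5}}}{23328}
  F(ω) = 2πi·ΣRes = - \frac{125 \sqrt{2} i \pi \left(i \left(1 - i\right) e^{\frac{9 \sqrt{2} \omega \left(1 - i\right)}{5}} - \left(1 - i\right) e^{\frac{9 \sqrt{2} \omega \left(1 + i\right)}{5}}\right)}{11664} = \frac{125 \pi e^{\frac{9 \sqrt{2} \omega}{5}} \cos{\left(\frac{9 \sqrt{2} \omega}{5} + \frac{\pi}{4} \right)}}{2916}

Both cases combine into a single formula in |ω|:

F(ω) = \frac{125 \pi e^{- \frac{9 \sqrt{2} \left|{\omega}\right|}{5}} \sin{\left(\frac{9 \sqrt{2} \left|{\omega}\right|}{5} + \frac{\pi}{4} \right)}}{2916}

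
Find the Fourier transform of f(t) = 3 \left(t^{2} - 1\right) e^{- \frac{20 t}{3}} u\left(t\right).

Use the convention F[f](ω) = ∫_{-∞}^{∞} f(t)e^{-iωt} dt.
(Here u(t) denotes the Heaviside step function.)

F(ω) = \frac{9 \left(54 i \omega - \left(3 i \omega + 20\right)^{3} + 360\right)}{\left(3 i \omega + 20\right)^{4}}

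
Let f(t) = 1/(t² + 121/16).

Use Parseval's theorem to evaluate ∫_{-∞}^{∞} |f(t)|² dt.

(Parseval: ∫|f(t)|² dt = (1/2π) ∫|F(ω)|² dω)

∫|f(t)|² dt = \frac{32 \pi}{1331}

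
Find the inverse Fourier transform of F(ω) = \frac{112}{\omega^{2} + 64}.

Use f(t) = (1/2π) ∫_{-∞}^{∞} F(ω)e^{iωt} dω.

f(t) = 7 e^{- 8 \left|{t}\right|}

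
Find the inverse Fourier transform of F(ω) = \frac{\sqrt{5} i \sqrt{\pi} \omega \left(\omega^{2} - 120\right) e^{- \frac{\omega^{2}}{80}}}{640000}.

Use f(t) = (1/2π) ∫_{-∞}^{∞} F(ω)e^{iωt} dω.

f(t) = t^{3} e^{- 20 t^{2}}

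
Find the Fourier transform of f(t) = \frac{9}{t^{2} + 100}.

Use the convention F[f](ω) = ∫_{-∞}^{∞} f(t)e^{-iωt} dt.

F(ω) = \frac{9 \pi e^{- 10 \left|{\omega}\right|}}{10}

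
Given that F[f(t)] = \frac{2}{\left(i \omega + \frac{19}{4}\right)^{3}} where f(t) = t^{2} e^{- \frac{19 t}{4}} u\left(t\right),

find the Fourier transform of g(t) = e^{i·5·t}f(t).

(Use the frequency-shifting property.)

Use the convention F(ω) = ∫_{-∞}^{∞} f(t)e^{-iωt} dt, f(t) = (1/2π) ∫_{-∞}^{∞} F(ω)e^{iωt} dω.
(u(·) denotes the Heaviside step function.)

F[g](ω) = \frac{128}{\left(4 i \left(\omega - 5\right) + 19\right)^{3}}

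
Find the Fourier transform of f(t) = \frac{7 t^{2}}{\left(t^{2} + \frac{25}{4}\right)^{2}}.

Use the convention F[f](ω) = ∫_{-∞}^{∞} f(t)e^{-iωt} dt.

F(ω) = \frac{7 \pi \left(2 - 5 \left|{\omega}\right|\right) e^{- \frac{5 \left|{\omega}\right|}{2}}}{10}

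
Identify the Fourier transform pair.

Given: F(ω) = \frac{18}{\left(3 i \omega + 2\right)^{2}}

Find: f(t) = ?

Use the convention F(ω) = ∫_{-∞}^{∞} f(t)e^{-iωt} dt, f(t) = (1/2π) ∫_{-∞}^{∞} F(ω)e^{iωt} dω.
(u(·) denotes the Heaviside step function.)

f(t) = 2 t e^{- \frac{2 t}{3}} u\left(t\right)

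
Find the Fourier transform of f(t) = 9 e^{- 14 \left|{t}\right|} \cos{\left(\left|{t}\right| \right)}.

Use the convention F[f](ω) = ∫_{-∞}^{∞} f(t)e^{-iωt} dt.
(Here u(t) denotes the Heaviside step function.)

F(ω) = \frac{252 \left(\omega^{2} + 197\right)}{\omega^{4} + 390 \omega^{2} + 38809}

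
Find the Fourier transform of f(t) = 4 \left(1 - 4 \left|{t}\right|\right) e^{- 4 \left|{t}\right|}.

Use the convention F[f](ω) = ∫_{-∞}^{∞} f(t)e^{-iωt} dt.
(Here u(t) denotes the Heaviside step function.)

F(ω) = \frac{64 \omega^{2}}{\left(\omega^{2} + 16\right)^{2}}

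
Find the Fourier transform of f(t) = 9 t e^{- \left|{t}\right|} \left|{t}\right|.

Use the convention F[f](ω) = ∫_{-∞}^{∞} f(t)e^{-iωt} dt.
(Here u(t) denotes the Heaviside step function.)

F(ω) = \frac{36 i \omega \left(\omega^{2} - 3\right)}{\left(\omega^{2} + 1\right)^{3}}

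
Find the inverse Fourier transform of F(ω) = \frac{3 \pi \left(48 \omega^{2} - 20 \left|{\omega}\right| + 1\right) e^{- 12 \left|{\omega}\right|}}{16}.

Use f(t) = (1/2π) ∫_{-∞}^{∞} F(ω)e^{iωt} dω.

f(t) = \frac{6 t^{4}}{\left(t^{2} + 144\right)^{3}}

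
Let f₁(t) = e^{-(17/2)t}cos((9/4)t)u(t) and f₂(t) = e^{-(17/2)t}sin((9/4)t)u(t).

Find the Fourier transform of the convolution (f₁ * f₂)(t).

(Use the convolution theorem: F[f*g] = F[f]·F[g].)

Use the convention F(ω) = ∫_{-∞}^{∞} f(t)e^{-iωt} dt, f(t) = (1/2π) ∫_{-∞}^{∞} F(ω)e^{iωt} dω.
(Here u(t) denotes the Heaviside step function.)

F[f₁*f₂](ω) = \frac{288 \left(2 i \omega + 17\right)}{\left(4 \left(2 i \omega + 17\right)^{2} + 81\right)^{2}}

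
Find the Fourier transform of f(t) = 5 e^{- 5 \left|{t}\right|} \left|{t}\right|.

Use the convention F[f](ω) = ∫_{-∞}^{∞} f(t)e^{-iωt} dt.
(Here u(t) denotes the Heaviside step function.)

F(ω) = \frac{10 \left(25 - \omega^{2}\right)}{\left(\omega^{2} + 25\right)^{2}}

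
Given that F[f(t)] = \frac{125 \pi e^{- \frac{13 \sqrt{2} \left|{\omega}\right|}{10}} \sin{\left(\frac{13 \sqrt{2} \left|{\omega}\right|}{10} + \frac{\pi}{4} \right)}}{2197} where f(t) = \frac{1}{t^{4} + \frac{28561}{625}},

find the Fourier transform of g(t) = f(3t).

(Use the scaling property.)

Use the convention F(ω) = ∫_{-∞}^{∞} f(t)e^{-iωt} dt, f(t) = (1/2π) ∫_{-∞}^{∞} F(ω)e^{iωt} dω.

F[g](ω) = \frac{125 \pi e^{- \frac{13 \sqrt{2} \left|{\omega}\right|}{30}} \sin{\left(\frac{13 \sqrt{2} \left|{\omega}\right|}{30} + \frac{\pi}{4} \right)}}{6591}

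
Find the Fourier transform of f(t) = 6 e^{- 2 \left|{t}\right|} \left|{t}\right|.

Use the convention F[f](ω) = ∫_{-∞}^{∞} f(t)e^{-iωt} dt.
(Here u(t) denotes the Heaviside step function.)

F(ω) = \frac{12 \left(4 - \omega^{2}\right)}{\left(\omega^{2} + 4\right)^{2}}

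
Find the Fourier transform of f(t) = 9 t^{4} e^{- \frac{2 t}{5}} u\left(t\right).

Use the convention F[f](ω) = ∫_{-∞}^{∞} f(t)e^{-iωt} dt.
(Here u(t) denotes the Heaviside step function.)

F(ω) = \frac{675000}{\left(5 i \omega + 2\right)^{5}}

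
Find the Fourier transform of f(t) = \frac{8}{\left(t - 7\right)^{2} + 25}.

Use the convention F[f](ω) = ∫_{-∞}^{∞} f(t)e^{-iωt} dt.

F(ω) = \frac{8 \pi e^{- 7 i \omega - 5 \left|{\omega}\right|}}{5}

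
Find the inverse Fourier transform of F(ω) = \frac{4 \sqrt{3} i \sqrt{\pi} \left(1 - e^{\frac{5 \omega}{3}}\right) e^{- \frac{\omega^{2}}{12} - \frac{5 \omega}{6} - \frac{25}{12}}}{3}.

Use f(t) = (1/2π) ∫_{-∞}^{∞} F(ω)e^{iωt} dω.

f(t) = 8 e^{- 3 t^{2}} \sin{\left(5 t \right)}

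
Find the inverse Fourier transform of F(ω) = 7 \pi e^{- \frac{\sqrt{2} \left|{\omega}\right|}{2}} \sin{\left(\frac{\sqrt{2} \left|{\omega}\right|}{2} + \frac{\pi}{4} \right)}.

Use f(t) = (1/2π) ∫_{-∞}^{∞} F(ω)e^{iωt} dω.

f(t) = \frac{7}{t^{4} + 1}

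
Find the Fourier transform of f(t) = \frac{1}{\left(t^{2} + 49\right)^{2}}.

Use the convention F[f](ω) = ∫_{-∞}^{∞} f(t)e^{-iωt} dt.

F(ω) = \frac{\pi \left(7 \left|{\omega}\right| + 1\right) e^{- 7 \left|{\omega}\right|}}{686}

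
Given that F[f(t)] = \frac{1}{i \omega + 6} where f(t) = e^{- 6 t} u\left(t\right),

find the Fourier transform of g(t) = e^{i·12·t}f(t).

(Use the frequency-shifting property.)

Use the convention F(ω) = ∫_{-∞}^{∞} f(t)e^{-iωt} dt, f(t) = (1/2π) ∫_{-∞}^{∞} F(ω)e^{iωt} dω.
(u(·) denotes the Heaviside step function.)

F[g](ω) = \frac{1}{i \left(\omega - 12\right) + 6}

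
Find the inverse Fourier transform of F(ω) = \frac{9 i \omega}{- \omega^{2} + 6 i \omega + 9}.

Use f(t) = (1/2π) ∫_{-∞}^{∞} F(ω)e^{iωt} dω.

f(t) = 9 \left(1 - 3 t\right) e^{- 3 t} u\left(t\right)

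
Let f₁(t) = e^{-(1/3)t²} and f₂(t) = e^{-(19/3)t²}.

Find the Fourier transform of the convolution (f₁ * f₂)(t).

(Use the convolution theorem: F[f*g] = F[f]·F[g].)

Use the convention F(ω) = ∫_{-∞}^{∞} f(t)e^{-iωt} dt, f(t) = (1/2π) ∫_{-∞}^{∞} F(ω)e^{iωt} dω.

F[f₁*f₂](ω) = \frac{3 \sqrt{19} \pi e^{- \frac{15 \omega^{2}}{19}}}{19}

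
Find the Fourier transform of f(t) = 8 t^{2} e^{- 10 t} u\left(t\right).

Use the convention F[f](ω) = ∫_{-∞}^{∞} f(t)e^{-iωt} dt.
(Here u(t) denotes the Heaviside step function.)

F(ω) = \frac{16}{\left(i \omega + 10\right)^{3}}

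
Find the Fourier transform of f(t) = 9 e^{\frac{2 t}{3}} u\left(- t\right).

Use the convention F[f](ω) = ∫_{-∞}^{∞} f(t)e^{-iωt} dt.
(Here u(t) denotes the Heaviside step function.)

F(ω) = - \frac{27}{3 i \omega - 2}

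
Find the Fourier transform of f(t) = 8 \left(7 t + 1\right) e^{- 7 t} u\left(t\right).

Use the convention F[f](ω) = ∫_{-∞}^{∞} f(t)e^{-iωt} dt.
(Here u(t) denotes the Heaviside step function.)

F(ω) = \frac{8 \left(- i \omega - 14\right)}{\omega^{2} - 14 i \omega - 49}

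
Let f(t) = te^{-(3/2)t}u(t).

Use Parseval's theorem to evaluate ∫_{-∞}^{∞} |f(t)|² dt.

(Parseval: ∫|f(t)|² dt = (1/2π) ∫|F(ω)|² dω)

∫|f(t)|² dt = \frac{2}{27}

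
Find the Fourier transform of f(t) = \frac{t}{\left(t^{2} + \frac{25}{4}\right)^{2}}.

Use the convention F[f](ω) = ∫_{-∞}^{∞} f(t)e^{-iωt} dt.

F(ω) = - \frac{i \pi \omega e^{- \frac{5 \left|{\omega}\right|}{2}}}{5}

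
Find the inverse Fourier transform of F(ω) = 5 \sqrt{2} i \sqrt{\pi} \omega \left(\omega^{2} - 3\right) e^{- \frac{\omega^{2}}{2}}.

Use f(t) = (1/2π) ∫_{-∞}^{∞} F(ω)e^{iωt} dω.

f(t) = 5 t^{3} e^{- \frac{t^{2}}{2}}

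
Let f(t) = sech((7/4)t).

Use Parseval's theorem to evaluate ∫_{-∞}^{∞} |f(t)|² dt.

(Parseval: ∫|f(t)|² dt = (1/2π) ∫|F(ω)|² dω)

∫|f(t)|² dt = \frac{8}{7}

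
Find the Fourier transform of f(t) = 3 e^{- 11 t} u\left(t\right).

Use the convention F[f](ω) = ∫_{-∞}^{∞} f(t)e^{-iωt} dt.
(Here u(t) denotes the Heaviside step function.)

F(ω) = \frac{3}{i \omega + 11}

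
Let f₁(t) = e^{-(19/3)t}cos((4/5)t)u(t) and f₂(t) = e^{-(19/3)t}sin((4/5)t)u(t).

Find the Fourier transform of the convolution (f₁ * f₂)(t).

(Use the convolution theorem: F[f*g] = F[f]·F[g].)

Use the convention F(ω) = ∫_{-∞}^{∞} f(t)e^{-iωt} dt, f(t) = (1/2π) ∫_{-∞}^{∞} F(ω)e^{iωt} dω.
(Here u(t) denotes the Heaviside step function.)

F[f₁*f₂](ω) = \frac{13500 \left(3 i \omega + 19\right)}{\left(25 \left(3 i \omega + 19\right)^{2} + 144\right)^{2}}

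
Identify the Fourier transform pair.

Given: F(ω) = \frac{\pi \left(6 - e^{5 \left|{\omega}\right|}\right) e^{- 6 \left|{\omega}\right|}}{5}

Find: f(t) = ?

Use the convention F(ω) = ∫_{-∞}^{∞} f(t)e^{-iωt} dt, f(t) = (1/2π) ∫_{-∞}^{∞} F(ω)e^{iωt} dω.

f(t) = \frac{7 t^{2}}{\left(t^{2} + 1\right) \left(t^{2} + 36\right)}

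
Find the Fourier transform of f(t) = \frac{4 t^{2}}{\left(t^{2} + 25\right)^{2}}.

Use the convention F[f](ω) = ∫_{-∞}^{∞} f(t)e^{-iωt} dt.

F(ω) = \frac{2 \pi \left(1 - 5 \left|{\omega}\right|\right) e^{- 5 \left|{\omega}\right|}}{5}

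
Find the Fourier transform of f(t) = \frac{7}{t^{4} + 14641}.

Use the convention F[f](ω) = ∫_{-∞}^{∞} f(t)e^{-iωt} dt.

F(ω) = \frac{7 \pi e^{- \frac{11 \sqrt{2} \left|{\omega}\right|}{2}} \sin{\left(\frac{11 \sqrt{2} \left|{\omega}\right|}{2} + \frac{\pi}{4} \right)}}{1331}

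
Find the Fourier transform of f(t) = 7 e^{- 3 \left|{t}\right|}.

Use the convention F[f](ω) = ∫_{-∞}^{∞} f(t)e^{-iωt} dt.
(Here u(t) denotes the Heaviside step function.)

F(ω) = \frac{42}{\omega^{2} + 9}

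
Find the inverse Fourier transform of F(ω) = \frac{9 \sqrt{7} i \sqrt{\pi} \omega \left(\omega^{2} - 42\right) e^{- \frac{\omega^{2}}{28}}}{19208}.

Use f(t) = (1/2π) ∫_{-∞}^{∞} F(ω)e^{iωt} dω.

f(t) = 9 t^{3} e^{- 7 t^{2}}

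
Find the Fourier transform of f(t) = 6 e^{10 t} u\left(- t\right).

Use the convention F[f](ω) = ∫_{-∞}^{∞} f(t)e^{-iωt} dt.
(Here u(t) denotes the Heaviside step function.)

F(ω) = - \frac{6}{i \omega - 10}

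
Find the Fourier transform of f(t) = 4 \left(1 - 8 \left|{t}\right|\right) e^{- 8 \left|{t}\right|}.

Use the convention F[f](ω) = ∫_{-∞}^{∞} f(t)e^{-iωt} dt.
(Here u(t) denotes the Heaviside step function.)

F(ω) = \frac{128 \omega^{2}}{\left(\omega^{2} + 64\right)^{2}}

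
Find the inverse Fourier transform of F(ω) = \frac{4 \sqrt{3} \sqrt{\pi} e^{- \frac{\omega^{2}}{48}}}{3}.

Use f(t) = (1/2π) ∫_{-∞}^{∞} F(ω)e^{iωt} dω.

f(t) = 8 e^{- 12 t^{2}}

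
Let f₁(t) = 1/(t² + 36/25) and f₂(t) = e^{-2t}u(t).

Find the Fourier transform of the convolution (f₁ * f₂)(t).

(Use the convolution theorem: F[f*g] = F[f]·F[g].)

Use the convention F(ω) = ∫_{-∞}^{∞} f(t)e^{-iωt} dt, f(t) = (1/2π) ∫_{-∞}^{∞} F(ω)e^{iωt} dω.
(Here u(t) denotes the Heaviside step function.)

F[f₁*f₂](ω) = \frac{5 \pi e^{- \frac{6 \left|{\omega}\right|}{5}}}{6 \left(i \omega + 2\right)}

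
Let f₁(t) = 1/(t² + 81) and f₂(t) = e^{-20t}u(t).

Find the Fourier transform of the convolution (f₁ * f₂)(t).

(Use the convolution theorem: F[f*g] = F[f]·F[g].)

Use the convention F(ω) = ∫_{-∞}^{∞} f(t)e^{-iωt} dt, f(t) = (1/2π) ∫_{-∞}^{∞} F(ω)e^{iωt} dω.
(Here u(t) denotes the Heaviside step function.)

F[f₁*f₂](ω) = \frac{\pi e^{- 9 \left|{\omega}\right|}}{9 \left(i \omega + 20\right)}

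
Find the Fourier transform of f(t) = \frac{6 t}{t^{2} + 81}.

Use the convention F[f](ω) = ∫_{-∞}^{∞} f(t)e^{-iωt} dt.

F(ω) = - 6 i \pi e^{- 9 \left|{\omega}\right|} \operatorname{sign}{\left(\omega \right)}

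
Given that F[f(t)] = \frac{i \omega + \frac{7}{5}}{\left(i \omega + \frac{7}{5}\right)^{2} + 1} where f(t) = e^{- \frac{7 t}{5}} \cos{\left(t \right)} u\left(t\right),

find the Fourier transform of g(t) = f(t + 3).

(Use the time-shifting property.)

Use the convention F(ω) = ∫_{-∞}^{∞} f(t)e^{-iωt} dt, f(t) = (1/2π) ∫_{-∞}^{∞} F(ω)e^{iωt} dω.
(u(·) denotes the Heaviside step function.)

F[g](ω) = \frac{\left(25 i \omega + 35\right) e^{3 i \omega}}{\left(5 i \omega + 7\right)^{2} + 25}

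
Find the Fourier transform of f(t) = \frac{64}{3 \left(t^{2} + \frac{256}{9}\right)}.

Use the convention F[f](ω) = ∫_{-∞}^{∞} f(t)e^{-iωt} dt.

F(ω) = 4 \pi e^{- \frac{16 \left|{\omega}\right|}{3}}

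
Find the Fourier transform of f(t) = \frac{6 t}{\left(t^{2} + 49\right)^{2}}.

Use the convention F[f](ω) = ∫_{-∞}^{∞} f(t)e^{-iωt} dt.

F(ω) = - \frac{3 i \pi \omega e^{- 7 \left|{\omega}\right|}}{7}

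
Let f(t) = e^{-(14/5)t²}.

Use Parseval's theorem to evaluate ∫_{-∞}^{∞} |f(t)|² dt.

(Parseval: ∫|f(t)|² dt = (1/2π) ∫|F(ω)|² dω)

∫|f(t)|² dt = \frac{\sqrt{35} \sqrt{\pi}}{14}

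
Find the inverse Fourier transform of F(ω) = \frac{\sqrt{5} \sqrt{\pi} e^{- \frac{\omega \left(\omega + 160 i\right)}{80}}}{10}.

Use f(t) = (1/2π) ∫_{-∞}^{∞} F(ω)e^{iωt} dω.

f(t) = e^{- 20 \left(t - 2\right)^{2}}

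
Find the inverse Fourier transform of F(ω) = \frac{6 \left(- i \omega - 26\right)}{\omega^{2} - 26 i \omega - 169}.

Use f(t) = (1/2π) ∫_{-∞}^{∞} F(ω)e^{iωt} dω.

f(t) = 6 \left(13 t + 1\right) e^{- 13 t} u\left(t\right)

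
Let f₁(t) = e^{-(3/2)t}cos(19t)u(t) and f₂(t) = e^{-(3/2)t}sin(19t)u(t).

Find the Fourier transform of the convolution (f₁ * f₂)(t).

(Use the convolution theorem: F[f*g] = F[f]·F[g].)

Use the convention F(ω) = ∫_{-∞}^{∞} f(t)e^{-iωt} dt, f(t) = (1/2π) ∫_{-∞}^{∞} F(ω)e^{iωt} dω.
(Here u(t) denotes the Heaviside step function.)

F[f₁*f₂](ω) = \frac{152 \left(2 i \omega + 3\right)}{\left(\left(2 i \omega + 3\right)^{2} + 1444\right)^{2}}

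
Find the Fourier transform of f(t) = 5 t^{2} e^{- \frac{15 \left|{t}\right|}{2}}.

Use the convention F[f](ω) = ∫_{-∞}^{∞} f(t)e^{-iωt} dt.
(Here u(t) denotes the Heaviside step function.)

F(ω) = \frac{7200 \left(75 - 4 \omega^{2}\right)}{\left(4 \omega^{2} + 225\right)^{3}}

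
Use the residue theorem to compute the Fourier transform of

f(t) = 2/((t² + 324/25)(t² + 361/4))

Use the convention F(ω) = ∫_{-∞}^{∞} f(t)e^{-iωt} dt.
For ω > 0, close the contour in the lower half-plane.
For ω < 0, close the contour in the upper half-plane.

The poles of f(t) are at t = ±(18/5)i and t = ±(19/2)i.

Let g(z) = f(z)e^{-iωz}; for large |z| the factor e^{-iωz} decays in the lower half-plane when ω > 0 and in the upper half-plane when ω < 0.

Case ω > 0 (lower half-plane, clockwise contour ⇒ F(ω) = -2πi·ΣRes):
  Res_{z = - \frac{18 i}{5}} g(z) = \frac{250 i e^{- \frac{18 \omega}{5}}}{69561}
  Res_{z = - \frac{19 i}{2}} g(z) = - \frac{200 i e^{- \frac{19 \omega}{2}}}{146851}
  F(ω) = -2πi·ΣRes = - \frac{400 \pi e^{- \frac{19 \omega}{2}}}{146851} + \frac{500 \pi e^{- \frac{18 \omega}{5}}}{69561}

Case ω < 0 (upper half-plane, counterclockwise contour ⇒ F(ω) = +2πi·ΣRes):
  Res_{z = \frac{18 i}{5}} g(z) = - \frac{250 i e^{\frac{18 \omega}{5}}}{69561}
  Res_{z = \frac{19 i}{2}} g(z) = \frac{200 i e^{\frac{19 \omega}{2}}}{146851}
  F(ω) = 2πi·ΣRes = \frac{100 \pi \left(95 e^{\frac{18 \omega}{5}} - 36 e^{\frac{19 \omega}{2}}\right)}{1321659}

Both cases combine into a single formula in |ω|:

F(ω) = - \frac{400 \pi e^{- \frac{19 \left|{\omega}\right|}{2}}}{146851} + \frac{500 \pi e^{- \frac{18 \left|{\omega}\right|}{5}}}{69561}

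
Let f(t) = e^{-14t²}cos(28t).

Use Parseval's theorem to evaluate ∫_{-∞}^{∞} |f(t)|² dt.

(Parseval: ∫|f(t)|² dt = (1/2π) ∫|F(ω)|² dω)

∫|f(t)|² dt = \frac{\sqrt{7} \sqrt{\pi} \left(1 + e^{28}\right)}{28 e^{28}}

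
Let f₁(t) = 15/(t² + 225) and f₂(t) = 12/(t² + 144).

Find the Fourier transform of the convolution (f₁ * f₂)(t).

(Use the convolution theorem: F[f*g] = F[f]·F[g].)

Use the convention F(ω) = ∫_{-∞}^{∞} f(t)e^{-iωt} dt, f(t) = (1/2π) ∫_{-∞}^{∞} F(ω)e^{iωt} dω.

F[f₁*f₂](ω) = \pi^{2} e^{- 27 \left|{\omega}\right|}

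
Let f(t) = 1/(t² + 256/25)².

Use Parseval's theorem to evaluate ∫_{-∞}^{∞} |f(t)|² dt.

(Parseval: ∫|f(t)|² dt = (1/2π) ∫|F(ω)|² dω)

∫|f(t)|² dt = \frac{390625 \pi}{4294967296}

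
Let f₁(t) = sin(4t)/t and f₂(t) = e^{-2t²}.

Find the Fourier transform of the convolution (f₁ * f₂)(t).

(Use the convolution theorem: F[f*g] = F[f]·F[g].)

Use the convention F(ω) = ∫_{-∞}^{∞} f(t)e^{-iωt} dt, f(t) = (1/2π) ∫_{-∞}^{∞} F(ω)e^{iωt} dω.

F[f₁*f₂](ω) = \begin{cases} \frac{\sqrt{2} \pi^{\frac{3}{2}} e^{- \frac{\omega^{2}}{8}}}{2} & \text{for}\: \omega > -4 \wedge \omega < 4 \\0 & \text{otherwise} \end{cases}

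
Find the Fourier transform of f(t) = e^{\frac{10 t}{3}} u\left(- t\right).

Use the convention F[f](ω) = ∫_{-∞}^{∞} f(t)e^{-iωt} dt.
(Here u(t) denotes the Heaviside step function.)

F(ω) = - \frac{3}{3 i \omega - 10}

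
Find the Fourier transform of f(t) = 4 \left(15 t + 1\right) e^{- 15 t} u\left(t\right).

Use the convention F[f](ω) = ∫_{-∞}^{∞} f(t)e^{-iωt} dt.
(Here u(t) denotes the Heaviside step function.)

F(ω) = \frac{4 \left(- i \omega - 30\right)}{\omega^{2} - 30 i \omega - 225}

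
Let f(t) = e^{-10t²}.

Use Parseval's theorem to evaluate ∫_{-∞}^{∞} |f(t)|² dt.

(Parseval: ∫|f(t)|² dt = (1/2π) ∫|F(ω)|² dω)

∫|f(t)|² dt = \frac{\sqrt{5} \sqrt{\pi}}{10}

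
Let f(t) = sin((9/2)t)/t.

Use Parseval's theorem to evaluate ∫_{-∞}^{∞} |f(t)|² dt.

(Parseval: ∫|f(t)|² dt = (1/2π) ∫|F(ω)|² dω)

∫|f(t)|² dt = \frac{9 \pi}{2}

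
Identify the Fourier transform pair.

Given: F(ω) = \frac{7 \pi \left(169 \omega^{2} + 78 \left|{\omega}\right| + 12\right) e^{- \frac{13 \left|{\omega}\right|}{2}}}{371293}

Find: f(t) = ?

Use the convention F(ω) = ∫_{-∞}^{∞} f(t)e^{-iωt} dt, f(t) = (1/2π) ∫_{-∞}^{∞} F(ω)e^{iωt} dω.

f(t) = \frac{7}{\left(t^{2} + \frac{169}{4}\right)^{3}}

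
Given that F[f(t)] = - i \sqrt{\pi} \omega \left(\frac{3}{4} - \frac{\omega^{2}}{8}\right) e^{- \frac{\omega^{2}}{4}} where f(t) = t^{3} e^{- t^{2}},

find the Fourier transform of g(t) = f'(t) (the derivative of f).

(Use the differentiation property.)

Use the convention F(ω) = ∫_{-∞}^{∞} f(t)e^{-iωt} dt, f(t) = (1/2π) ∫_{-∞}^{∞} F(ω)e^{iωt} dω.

F[g](ω) = \frac{\sqrt{\pi} \omega^{2} \left(6 - \omega^{2}\right) e^{- \frac{\omega^{2}}{4}}}{8}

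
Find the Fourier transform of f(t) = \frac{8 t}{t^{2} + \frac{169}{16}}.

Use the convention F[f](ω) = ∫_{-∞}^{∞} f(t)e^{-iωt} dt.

F(ω) = - 8 i \pi e^{- \frac{13 \left|{\omega}\right|}{4}} \operatorname{sign}{\left(\omega \right)}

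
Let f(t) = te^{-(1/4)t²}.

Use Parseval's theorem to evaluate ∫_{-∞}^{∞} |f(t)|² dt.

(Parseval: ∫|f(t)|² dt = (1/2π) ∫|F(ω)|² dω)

∫|f(t)|² dt = \sqrt{2} \sqrt{\pi}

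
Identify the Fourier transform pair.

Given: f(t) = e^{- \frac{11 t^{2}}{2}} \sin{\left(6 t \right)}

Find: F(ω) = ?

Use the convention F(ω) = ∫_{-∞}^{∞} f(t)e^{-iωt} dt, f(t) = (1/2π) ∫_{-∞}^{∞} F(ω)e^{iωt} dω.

F(ω) = \frac{\sqrt{22} i \sqrt{\pi} \left(1 - e^{\frac{12 \omega}{11}}\right) e^{- \frac{\omega^{2}}{22} - \frac{6 \omega}{11} - \frac{18}{11}}}{22}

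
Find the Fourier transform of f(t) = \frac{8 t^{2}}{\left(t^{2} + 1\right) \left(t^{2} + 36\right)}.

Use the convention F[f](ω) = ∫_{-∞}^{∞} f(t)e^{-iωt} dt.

F(ω) = \frac{8 \pi \left(6 - e^{5 \left|{\omega}\right|}\right) e^{- 6 \left|{\omega}\right|}}{35}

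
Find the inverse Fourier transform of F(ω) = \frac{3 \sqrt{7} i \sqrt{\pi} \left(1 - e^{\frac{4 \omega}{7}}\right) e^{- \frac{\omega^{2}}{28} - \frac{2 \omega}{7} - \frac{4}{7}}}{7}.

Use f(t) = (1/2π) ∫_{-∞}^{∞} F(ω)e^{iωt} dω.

f(t) = 6 e^{- 7 t^{2}} \sin{\left(4 t \right)}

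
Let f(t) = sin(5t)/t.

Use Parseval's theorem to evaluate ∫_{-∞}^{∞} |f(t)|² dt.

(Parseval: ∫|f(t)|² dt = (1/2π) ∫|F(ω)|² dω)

∫|f(t)|² dt = 5 \pi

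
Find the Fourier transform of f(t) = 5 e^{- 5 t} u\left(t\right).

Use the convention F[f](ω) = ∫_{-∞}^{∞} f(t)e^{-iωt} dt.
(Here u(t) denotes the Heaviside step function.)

F(ω) = \frac{5}{i \omega + 5}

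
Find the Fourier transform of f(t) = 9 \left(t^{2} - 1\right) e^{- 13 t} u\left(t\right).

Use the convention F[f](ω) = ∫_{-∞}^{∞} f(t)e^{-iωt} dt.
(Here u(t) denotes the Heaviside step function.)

F(ω) = \frac{9 \left(2 i \omega - \left(i \omega + 13\right)^{3} + 26\right)}{\left(i \omega + 13\right)^{4}}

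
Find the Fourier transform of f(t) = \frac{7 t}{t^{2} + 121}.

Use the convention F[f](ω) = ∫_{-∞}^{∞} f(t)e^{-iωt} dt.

F(ω) = - 7 i \pi e^{- 11 \left|{\omega}\right|} \operatorname{sign}{\left(\omega \right)}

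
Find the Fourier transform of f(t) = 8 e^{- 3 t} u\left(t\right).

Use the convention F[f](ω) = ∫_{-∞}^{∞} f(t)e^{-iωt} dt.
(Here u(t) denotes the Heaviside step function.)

F(ω) = \frac{8}{i \omega + 3}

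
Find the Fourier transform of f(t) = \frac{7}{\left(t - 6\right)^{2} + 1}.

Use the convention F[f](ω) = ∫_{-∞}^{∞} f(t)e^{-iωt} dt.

F(ω) = 7 \pi e^{- 6 i \omega - \left|{\omega}\right|}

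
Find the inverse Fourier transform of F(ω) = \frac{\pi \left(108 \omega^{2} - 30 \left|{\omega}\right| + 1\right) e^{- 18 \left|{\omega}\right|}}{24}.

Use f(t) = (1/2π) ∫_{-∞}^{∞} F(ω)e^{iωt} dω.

f(t) = \frac{2 t^{4}}{\left(t^{2} + 324\right)^{3}}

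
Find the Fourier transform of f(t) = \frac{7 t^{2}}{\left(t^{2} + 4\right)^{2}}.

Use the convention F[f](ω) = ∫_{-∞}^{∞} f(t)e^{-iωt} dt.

F(ω) = \frac{7 \pi \left(1 - 2 \left|{\omega}\right|\right) e^{- 2 \left|{\omega}\right|}}{4}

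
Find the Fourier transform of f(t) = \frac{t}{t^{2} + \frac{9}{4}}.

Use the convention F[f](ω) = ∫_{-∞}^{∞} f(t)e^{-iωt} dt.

F(ω) = - i \pi e^{- \frac{3 \left|{\omega}\right|}{2}} \operatorname{sign}{\left(\omega \right)}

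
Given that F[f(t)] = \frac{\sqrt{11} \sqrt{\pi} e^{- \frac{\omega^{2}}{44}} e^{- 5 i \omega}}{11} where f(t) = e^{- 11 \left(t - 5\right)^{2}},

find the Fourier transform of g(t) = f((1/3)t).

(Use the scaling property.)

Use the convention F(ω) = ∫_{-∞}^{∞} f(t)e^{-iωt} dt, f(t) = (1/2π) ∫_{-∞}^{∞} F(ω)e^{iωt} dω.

F[g](ω) = \frac{3 \sqrt{11} \sqrt{\pi} e^{- \frac{3 \omega \left(3 \omega + 220 i\right)}{44}}}{11}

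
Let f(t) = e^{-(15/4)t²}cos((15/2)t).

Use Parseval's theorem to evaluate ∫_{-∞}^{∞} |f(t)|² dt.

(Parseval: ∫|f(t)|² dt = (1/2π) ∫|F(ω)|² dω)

∫|f(t)|² dt = \frac{\sqrt{30} \sqrt{\pi} \left(1 + e^{\frac{15}{2}}\right)}{30 e^{\frac{15}{2}}}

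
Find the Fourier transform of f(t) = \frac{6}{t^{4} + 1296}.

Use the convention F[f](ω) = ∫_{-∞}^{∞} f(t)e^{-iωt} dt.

F(ω) = \frac{\pi e^{- 3 \sqrt{2} \left|{\omega}\right|} \sin{\left(3 \sqrt{2} \left|{\omega}\right| + \frac{\pi}{4} \right)}}{36}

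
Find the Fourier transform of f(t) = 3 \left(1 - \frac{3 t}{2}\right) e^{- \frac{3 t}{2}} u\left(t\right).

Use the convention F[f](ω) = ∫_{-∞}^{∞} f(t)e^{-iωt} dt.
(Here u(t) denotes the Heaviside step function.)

F(ω) = \frac{12 i \omega}{- 4 \omega^{2} + 12 i \omega + 9}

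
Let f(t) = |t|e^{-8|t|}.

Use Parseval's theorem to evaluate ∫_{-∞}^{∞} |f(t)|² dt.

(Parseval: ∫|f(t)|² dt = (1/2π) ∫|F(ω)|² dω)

∫|f(t)|² dt = \frac{1}{1024}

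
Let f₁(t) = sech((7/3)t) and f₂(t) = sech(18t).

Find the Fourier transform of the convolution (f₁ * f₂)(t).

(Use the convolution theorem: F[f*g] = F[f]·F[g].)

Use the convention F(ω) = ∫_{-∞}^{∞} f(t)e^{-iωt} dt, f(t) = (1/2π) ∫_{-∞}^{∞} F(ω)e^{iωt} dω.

F[f₁*f₂](ω) = \frac{\pi^{2}}{42 \cosh{\left(\frac{\pi \omega}{36} \right)} \cosh{\left(\frac{3 \pi \omega}{14} \right)}}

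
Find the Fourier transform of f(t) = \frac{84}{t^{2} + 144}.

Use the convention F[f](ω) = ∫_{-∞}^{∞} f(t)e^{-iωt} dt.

F(ω) = 7 \pi e^{- 12 \left|{\omega}\right|}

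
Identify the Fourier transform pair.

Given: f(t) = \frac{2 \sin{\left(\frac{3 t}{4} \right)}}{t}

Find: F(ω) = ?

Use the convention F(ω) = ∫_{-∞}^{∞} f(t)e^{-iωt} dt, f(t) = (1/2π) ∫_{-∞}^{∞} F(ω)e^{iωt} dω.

F(ω) = \begin{cases} 2 \pi & \text{for}\: \omega > - \frac{3}{4} \wedge \omega < \frac{3}{4} \\0 & \text{otherwise} \end{cases}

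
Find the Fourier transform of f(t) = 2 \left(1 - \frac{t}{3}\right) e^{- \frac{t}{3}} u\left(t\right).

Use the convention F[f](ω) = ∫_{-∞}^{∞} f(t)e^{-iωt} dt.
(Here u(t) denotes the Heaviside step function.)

F(ω) = \frac{18 i \omega}{- 9 \omega^{2} + 6 i \omega + 1}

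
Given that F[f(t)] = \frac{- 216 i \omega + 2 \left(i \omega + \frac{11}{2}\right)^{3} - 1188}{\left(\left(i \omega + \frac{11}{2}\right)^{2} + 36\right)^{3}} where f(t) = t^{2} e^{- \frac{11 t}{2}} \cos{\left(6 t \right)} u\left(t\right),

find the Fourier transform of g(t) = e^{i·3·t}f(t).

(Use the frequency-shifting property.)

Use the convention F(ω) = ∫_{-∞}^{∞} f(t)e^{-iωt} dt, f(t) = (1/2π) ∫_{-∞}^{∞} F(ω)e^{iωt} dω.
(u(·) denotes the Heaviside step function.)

F[g](ω) = \frac{16 \left(864 i \left(3 - \omega\right) + \left(2 i \left(\omega - 3\right) + 11\right)^{3} - 4752\right)}{\left(\left(2 i \left(\omega - 3\right) + 11\right)^{2} + 144\right)^{3}}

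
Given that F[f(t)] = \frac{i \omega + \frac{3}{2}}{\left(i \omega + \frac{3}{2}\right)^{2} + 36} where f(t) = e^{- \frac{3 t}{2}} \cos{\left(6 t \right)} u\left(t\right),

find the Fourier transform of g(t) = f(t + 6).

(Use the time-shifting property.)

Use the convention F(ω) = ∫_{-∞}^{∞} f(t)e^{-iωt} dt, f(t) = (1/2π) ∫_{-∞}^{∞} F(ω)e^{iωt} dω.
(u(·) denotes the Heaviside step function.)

F[g](ω) = \frac{\left(4 i \omega + 6\right) e^{6 i \omega}}{\left(2 i \omega + 3\right)^{2} + 144}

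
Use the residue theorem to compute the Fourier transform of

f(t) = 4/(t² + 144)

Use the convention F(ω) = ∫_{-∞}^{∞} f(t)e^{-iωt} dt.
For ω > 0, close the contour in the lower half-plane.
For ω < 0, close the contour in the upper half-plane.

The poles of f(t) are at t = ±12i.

Let g(z) = f(z)e^{-iωz}; for large |z| the factor e^{-iωz} decays in the lower half-plane when ω > 0 and in the upper half-plane when ω < 0.

Case ω > 0 (lower half-plane, clockwise contour ⇒ F(ω) = -2πi·ΣRes):
  Res_{z = - 12 i} g(z) = \frac{i e^{- 12 \omega}}{6}
  F(ω) = -2πi·ΣRes = \frac{\pi e^{- 12 \omega}}{3}

Case ω < 0 (upper half-plane, counterclockwise contour ⇒ F(ω) = +2πi·ΣRes):
  Res_{z = 12 i} g(z) = - \frac{i e^{12 \omega}}{6}
  F(ω) = 2πi·ΣRes = \frac{\pi e^{12 \omega}}{3}

Both cases combine into a single formula in |ω|:

F(ω) = \frac{\pi e^{- 12 \left|{\omega}\right|}}{3}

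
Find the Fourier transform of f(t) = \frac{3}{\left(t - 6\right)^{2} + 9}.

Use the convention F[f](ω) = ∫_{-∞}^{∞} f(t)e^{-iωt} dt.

F(ω) = \pi e^{- 6 i \omega - 3 \left|{\omega}\right|}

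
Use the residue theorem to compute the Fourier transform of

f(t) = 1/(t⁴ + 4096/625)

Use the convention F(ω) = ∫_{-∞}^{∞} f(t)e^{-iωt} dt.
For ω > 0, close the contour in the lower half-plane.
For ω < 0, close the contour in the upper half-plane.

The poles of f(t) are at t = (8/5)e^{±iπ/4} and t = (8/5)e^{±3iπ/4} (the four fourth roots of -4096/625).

Let g(z) = f(z)e^{-iωz}; for large |z| the factor e^{-iωz} decays in the lower half-plane when ω > 0 and in the upper half-plane when ω < 0.

Case ω > 0 (lower half-plane, clockwise contour ⇒ F(ω) = -2πi·ΣRes):
  Res_{z = - \frac{4 \sqrt{2}}{5} - \frac{4 \sqrt{2} i}{5}} g(z) = \frac{125 \sqrt{2} i \left(1 - i\right) e^{\frac{4 \sqrt{2} \omega \left(-1 + i\right)}{5}}}{4096}
  Res_{z = \frac{4 \sqrt{2}}{5} - \frac{4 \sqrt{2} i}{5}} g(z) = \frac{125 \sqrt{2} i \left(1 + i\right) e^{- \frac{4 \sqrt{2} \omega \left(1 + i\right)}{5}}}{4096}
  F(ω) = -2πi·ΣRes = \frac{125 \sqrt{2} \pi \left(1 - i\right) \left(e^{\frac{8 \sqrt{2} i \omega}{5}} + i\right) e^{- \frac{4 \sqrt{2} \omega \left(1 + i\right)}{5}}}{2048} = \frac{125 \sqrt{2} \pi \left(\sin{\left(\frac{4 \sqrt{2} \omega}{5} \right)} + \cos{\left(\frac{4 \sqrt{2} \omega}{5} \right)}\right) e^{- \frac{4 \sqrt{2} \omega}{5}}}{1024}

Case ω < 0 (upper half-plane, counterclockwise contour ⇒ F(ω) = +2πi·ΣRes):
  Res_{z = \frac{4 \sqrt{2}}{5} + \frac{4 \sqrt{2} i}{5}} g(z) = \frac{125 \sqrt{2} i \left(-1 + i\right) e^{\frac{4 \sqrt{2} \omega \left(1 - i\right)}{5}}}{4096}
  Res_{z = - \frac{4 \sqrt{2}}{5} + \frac{4 \sqrt{2} i}{5}} g(z) = \frac{125 \sqrt{2} \left(1 - i\right) e^{\frac{4 \sqrt{2} \omega \left(1 + i\right)}{5}}}{4096}
  F(ω) = 2πi·ΣRes = - \frac{125 \sqrt{2} i \pi \left(i \left(1 - i\right) e^{\frac{4 \sqrt{2} \omega \left(1 - i\right)}{5}} - \left(1 - i\right) e^{\frac{4 \sqrt{2} \omega \left(1 + i\right)}{5}}\right)}{2048} = \frac{125 \sqrt{2} \pi \left(- \sin{\left(\frac{4 \sqrt{2} \omega}{5} \right)} + \cos{\left(\frac{4 \sqrt{2} \omega}{5} \right)}\right) e^{\frac{4 \sqrt{2} \omega}{5}}}{1024}

Both cases combine into a single formula in |ω|:

F(ω) = \frac{125 \sqrt{2} \pi \left(\sin{\left(\frac{4 \sqrt{2} \left|{\omega}\right|}{5} \right)} + \cos{\left(\frac{4 \sqrt{2} \left|{\omega}\right|}{5} \right)}\right) e^{- \frac{4 \sqrt{2} \left|{\omega}\right|}{5}}}{1024}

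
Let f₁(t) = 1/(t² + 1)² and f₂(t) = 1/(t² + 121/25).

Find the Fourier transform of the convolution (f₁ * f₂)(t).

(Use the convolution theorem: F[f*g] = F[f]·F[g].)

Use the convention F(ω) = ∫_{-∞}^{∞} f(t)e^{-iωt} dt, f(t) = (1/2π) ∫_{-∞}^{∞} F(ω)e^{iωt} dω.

F[f₁*f₂](ω) = \frac{5 \pi^{2} \left(\left|{\omega}\right| + 1\right) e^{- \frac{16 \left|{\omega}\right|}{5}}}{22}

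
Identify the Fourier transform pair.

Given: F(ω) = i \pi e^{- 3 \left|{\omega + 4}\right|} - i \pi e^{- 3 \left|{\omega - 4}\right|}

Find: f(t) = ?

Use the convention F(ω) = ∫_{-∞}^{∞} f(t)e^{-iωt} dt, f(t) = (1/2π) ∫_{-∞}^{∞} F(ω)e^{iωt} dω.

f(t) = \frac{6 \sin{\left(4 t \right)}}{t^{2} + 9}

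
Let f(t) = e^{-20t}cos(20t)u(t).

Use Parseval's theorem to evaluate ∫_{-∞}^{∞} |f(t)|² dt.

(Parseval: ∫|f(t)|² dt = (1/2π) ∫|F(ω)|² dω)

∫|f(t)|² dt = \frac{3}{160}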